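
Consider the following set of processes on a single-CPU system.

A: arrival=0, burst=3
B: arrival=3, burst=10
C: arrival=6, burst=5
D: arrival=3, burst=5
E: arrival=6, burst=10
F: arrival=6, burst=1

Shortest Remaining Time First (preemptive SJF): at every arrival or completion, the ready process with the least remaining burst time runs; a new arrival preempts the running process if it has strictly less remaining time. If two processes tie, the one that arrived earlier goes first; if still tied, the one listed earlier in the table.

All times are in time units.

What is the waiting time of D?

1

Schedule: | A 0-3 | D 3-6 | F 6-7 | D 7-9 | C 9-14 | B 14-24 | E 24-34 |
Completion: A=3  B=24  C=14  D=9  E=34  F=7
Waiting(D) = turnaround − burst = 6 − 5 = 1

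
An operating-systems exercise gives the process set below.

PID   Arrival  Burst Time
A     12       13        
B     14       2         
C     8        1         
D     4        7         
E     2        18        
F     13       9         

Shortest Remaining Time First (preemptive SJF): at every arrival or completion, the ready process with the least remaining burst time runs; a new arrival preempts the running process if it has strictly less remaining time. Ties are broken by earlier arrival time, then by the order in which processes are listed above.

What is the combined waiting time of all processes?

Timeline: | idle 0-2 | E 2-4 | D 4-8 | C 8-9 | D 9-12 | A 12-13 | F 13-14 | B 14-16 | F 16-24 | A 24-36 | E 36-52 |
Completion: A=36  B=16  C=9  D=12  E=52  F=24
Turnaround (C−A): A=24  B=2  C=1  D=8  E=50  F=11
Waiting = turnaround − burst: A=11, B=0, C=0, D=1, E=32, F=2
Total waiting = 11 + 0 + 0 + 1 + 32 + 2 = 46

46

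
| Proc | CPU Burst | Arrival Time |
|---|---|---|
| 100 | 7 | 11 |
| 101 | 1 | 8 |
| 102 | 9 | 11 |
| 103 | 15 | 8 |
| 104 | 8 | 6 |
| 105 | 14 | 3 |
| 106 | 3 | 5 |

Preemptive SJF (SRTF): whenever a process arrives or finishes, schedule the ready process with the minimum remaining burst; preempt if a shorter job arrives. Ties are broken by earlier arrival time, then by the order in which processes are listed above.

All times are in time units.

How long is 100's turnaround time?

13

Schedule: | idle 0-3 | 105 3-5 | 106 5-8 | 101 8-9 | 104 9-17 | 100 17-24 | 102 24-33 | 105 33-45 | 103 45-60 |
Completion: 100=24  101=9  102=33  103=60  104=17  105=45  106=8
Turnaround (C−A): 100=13  101=1  102=22  103=52  104=11  105=42  106=3
Turnaround(100) = completion − arrival = 24 − 11 = 13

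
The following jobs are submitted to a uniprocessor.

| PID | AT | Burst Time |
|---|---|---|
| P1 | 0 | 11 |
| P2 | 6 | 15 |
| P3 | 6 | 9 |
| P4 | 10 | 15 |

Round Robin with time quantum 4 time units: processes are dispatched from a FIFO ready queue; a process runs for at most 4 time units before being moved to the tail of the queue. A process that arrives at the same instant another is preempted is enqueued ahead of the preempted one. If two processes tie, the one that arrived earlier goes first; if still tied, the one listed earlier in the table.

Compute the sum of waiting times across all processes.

84

Gantt: | P1 0-8 | P2 8-12 | P3 12-16 | P1 16-19 | P4 19-23 | P2 23-27 | P3 27-31 | P4 31-35 | P2 35-39 | P3 39-40 | P4 40-44 | P2 44-47 | P4 47-50 |
Completion: P1=19  P2=47  P3=40  P4=50
Turnaround (C−A): P1=19  P2=41  P3=34  P4=40
Waiting = turnaround − burst: P1=8, P2=26, P3=25, P4=25
Total waiting = 8 + 26 + 25 + 25 = 84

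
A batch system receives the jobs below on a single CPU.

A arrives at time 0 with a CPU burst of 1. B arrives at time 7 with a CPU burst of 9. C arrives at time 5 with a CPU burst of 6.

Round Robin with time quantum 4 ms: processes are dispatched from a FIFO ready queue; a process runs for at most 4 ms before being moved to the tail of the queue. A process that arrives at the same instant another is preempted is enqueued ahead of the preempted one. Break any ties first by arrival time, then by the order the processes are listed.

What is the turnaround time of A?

Timeline: | A 0-1 | idle 1-5 | C 5-9 | B 9-13 | C 13-15 | B 15-20 |
Completion: A=1  B=20  C=15
Turnaround (C−A): A=1  B=13  C=10
Turnaround(A) = completion − arrival = 1 − 0 = 1

1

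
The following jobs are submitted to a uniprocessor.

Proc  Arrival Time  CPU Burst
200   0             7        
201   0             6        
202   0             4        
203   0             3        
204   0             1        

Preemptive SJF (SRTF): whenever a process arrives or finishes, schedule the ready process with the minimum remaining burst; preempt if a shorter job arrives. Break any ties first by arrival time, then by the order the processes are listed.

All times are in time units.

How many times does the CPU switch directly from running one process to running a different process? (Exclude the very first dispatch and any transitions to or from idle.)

4

Schedule: | 204 0-1 | 203 1-4 | 202 4-8 | 201 8-14 | 200 14-21 |
Completion: 200=21  201=14  202=8  203=4  204=1
Turnaround (C−A): 200=21  201=14  202=8  203=4  204=1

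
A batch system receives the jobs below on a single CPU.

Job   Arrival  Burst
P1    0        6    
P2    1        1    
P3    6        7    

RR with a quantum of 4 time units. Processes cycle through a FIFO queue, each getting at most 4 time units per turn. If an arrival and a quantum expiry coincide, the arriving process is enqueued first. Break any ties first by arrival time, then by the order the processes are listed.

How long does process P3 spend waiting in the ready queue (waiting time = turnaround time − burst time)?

1

Gantt: | P1 0-4 | P2 4-5 | P1 5-7 | P3 7-14 |
Completion: P1=7  P2=5  P3=14
Turnaround (C−A): P1=7  P2=4  P3=8
Waiting(P3) = turnaround − burst = 8 − 7 = 1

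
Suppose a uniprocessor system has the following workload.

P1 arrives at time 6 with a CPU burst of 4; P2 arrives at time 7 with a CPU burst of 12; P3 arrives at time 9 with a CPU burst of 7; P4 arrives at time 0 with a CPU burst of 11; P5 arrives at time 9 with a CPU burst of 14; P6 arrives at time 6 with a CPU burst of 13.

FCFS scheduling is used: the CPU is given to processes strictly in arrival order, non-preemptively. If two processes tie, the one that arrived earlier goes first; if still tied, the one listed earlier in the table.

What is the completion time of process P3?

Gantt: | P4 0-11 | P1 11-15 | P6 15-28 | P2 28-40 | P3 40-47 | P5 47-61 |
Completion: P1=15  P2=40  P3=47  P4=11  P5=61  P6=28
Turnaround (C−A): P1=9  P2=33  P3=38  P4=11  P5=52  P6=22

47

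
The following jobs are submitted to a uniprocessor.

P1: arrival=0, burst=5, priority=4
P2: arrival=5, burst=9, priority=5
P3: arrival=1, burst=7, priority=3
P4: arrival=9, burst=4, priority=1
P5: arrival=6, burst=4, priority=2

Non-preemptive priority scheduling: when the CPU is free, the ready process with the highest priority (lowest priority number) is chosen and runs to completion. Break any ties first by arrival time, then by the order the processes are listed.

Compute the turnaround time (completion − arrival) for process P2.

24

Schedule: | P1 0-5 | P3 5-12 | P4 12-16 | P5 16-20 | P2 20-29 |
Completion: P1=5  P2=29  P3=12  P4=16  P5=20
Turnaround (C−A): P1=5  P2=24  P3=11  P4=7  P5=14
Turnaround(P2) = completion − arrival = 29 − 5 = 24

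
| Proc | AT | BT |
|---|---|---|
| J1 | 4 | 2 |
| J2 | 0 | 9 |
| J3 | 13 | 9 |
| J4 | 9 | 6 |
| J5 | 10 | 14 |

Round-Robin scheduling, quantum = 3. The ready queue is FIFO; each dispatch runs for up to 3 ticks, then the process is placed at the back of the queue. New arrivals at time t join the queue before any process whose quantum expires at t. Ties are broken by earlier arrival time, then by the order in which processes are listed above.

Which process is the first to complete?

J1

Gantt: | J2 0-6 | J1 6-8 | J2 8-11 | J4 11-14 | J5 14-17 | J3 17-20 | J4 20-23 | J5 23-26 | J3 26-29 | J5 29-32 | J3 32-35 | J5 35-40 |
Completion: J1=8  J2=11  J3=35  J4=23  J5=40
Turnaround (C−A): J1=4  J2=11  J3=22  J4=14  J5=30
Finish order: J1 → J2 → J4 → J3 → J5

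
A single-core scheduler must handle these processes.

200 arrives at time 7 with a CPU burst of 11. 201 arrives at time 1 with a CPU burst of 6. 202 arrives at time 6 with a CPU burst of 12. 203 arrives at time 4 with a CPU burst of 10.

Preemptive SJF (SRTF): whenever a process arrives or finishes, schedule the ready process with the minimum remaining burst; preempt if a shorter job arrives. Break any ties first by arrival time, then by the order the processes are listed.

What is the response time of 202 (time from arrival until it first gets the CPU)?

22

Timeline: | idle 0-1 | 201 1-7 | 203 7-17 | 200 17-28 | 202 28-40 |
Completion: 200=28  201=7  202=40  203=17
Turnaround (C−A): 200=21  201=6  202=34  203=13
Response(202) = first start − arrival = 28 − 6 = 22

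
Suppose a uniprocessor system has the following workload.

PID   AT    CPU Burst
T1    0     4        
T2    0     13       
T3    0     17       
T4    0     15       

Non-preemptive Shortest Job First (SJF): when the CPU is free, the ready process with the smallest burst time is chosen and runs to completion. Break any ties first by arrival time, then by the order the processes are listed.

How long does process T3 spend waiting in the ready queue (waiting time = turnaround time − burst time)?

32

Timeline: | T1 0-4 | T2 4-17 | T4 17-32 | T3 32-49 |
Completion: T1=4  T2=17  T3=49  T4=32
Waiting(T3) = turnaround − burst = 49 − 17 = 32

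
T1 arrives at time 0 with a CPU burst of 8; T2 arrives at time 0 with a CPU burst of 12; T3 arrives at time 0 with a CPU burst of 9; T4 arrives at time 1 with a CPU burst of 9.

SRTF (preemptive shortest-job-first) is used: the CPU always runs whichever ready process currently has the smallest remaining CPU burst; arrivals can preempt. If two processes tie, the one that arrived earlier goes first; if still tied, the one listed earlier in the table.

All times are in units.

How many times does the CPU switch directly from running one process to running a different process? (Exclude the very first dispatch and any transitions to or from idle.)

Schedule: | T1 0-8 | T3 8-17 | T4 17-26 | T2 26-38 |
Completion: T1=8  T2=38  T3=17  T4=26
Turnaround (C−A): T1=8  T2=38  T3=17  T4=25

3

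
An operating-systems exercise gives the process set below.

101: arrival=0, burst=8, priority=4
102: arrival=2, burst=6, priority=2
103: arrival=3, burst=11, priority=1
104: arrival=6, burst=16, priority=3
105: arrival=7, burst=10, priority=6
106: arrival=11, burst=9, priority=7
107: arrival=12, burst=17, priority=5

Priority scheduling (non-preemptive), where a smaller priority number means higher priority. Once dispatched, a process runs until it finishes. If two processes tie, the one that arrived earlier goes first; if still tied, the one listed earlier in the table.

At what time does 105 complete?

68

Gantt: | 101 0-8 | 103 8-19 | 102 19-25 | 104 25-41 | 107 41-58 | 105 58-68 | 106 68-77 |
Completion: 101=8  102=25  103=19  104=41  105=68  106=77  107=58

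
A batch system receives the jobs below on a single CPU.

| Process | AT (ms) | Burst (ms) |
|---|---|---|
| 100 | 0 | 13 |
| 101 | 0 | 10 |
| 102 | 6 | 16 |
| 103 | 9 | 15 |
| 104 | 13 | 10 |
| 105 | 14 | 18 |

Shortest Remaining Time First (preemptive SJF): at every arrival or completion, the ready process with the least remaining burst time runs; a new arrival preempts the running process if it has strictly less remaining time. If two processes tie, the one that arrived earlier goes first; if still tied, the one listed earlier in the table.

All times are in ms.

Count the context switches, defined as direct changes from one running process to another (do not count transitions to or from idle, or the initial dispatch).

Gantt: | 101 0-10 | 100 10-23 | 104 23-33 | 103 33-48 | 102 48-64 | 105 64-82 |
Completion: 100=23  101=10  102=64  103=48  104=33  105=82
Turnaround (C−A): 100=23  101=10  102=58  103=39  104=20  105=68

5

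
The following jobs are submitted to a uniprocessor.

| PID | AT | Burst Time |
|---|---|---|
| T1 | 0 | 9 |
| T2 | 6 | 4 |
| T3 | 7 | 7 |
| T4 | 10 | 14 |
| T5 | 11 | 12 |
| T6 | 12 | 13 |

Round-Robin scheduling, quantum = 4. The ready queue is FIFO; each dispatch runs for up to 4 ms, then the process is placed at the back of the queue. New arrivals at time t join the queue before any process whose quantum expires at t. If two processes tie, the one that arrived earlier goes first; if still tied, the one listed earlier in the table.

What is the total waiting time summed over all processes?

125

Schedule: | T1 0-8 | T2 8-12 | T3 12-16 | T1 16-17 | T4 17-21 | T5 21-25 | T6 25-29 | T3 29-32 | T4 32-36 | T5 36-40 | T6 40-44 | T4 44-48 | T5 48-52 | T6 52-56 | T4 56-58 | T6 58-59 |
Completion: T1=17  T2=12  T3=32  T4=58  T5=52  T6=59
Turnaround (C−A): T1=17  T2=6  T3=25  T4=48  T5=41  T6=47
Waiting = turnaround − burst: T1=8, T2=2, T3=18, T4=34, T5=29, T6=34
Total waiting = 8 + 2 + 18 + 34 + 29 + 34 = 125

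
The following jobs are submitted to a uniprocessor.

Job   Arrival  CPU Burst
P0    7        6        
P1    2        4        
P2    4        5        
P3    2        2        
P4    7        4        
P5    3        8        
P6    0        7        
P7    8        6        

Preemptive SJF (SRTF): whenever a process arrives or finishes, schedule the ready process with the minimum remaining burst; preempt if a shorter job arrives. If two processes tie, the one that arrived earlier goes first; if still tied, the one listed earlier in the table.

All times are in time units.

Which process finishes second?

P1

Schedule: | P6 0-2 | P3 2-4 | P1 4-8 | P4 8-12 | P6 12-17 | P2 17-22 | P0 22-28 | P7 28-34 | P5 34-42 |
Completion: P0=28  P1=8  P2=22  P3=4  P4=12  P5=42  P6=17  P7=34
Finish order: P3 → P1 → P4 → P6 → P2 → P0 → P7 → P5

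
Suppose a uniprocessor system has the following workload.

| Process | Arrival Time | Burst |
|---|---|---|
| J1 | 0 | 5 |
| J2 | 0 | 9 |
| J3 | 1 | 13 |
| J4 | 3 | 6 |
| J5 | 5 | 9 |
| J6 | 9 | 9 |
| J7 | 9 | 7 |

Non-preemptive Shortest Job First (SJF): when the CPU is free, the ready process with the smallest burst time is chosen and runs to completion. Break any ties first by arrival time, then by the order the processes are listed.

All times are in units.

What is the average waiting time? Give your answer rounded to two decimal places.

16.43

Gantt: | J1 0-5 | J4 5-11 | J7 11-18 | J2 18-27 | J5 27-36 | J6 36-45 | J3 45-58 |
Completion: J1=5  J2=27  J3=58  J4=11  J5=36  J6=45  J7=18
Turnaround (C−A): J1=5  J2=27  J3=57  J4=8  J5=31  J6=36  J7=9
Waiting times: J1=0, J2=18, J3=44, J4=2, J5=22, J6=27, J7=2
Average waiting = (0+18+44+2+22+27+2) / 7 = 115/7 = 16.43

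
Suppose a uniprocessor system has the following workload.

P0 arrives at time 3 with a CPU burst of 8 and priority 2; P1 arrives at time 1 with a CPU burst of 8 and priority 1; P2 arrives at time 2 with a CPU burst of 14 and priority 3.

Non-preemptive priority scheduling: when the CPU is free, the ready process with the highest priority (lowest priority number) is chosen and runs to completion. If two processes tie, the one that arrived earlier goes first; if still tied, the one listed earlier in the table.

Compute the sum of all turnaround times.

Timeline: | idle 0-1 | P1 1-9 | P0 9-17 | P2 17-31 |
Completion: P0=17  P1=9  P2=31
Turnaround (C−A): P0=14  P1=8  P2=29
Turnaround = completion − arrival: P0=14, P1=8, P2=29
Total turnaround = 14 + 8 + 29 = 51

51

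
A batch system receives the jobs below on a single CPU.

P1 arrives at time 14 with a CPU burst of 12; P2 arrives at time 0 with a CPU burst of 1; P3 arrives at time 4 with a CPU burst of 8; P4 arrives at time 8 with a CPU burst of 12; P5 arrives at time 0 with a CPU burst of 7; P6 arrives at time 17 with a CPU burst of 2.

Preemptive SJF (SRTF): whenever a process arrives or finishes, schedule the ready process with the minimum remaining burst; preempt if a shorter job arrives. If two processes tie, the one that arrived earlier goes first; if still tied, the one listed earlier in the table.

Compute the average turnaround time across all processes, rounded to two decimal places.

12.17

Gantt: | P2 0-1 | P5 1-8 | P3 8-16 | P4 16-17 | P6 17-19 | P4 19-30 | P1 30-42 |
Completion: P1=42  P2=1  P3=16  P4=30  P5=8  P6=19
Turnaround (C−A): P1=28  P2=1  P3=12  P4=22  P5=8  P6=2
Turnaround times: P1=28, P2=1, P3=12, P4=22, P5=8, P6=2
Average turnaround = (28+1+12+22+8+2) / 6 = 73/6 = 12.17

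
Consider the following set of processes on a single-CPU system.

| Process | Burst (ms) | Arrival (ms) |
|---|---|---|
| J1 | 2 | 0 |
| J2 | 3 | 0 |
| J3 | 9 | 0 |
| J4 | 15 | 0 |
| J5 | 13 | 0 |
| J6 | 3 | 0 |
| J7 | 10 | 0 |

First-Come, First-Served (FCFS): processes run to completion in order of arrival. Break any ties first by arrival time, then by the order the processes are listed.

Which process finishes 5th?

Schedule: | J1 0-2 | J2 2-5 | J3 5-14 | J4 14-29 | J5 29-42 | J6 42-45 | J7 45-55 |
Completion: J1=2  J2=5  J3=14  J4=29  J5=42  J6=45  J7=55
Turnaround (C−A): J1=2  J2=5  J3=14  J4=29  J5=42  J6=45  J7=55
Finish order: J1 → J2 → J3 → J4 → J5 → J6 → J7

J5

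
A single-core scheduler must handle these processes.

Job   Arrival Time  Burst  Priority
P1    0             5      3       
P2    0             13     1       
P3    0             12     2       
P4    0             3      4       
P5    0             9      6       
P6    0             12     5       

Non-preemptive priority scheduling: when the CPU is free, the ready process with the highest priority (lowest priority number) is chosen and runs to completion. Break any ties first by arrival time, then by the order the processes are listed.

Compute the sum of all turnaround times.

Timeline: | P2 0-13 | P3 13-25 | P1 25-30 | P4 30-33 | P6 33-45 | P5 45-54 |
Completion: P1=30  P2=13  P3=25  P4=33  P5=54  P6=45
Turnaround (C−A): P1=30  P2=13  P3=25  P4=33  P5=54  P6=45
Turnaround = completion − arrival: P1=30, P2=13, P3=25, P4=33, P5=54, P6=45
Total turnaround = 30 + 13 + 25 + 33 + 54 + 45 = 200

200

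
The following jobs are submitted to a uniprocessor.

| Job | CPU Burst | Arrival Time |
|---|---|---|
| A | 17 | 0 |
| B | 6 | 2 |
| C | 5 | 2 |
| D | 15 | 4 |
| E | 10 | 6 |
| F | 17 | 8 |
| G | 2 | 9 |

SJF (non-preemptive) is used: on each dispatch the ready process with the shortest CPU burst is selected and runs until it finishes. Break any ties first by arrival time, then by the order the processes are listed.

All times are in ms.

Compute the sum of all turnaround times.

Schedule: | A 0-17 | G 17-19 | C 19-24 | B 24-30 | E 30-40 | D 40-55 | F 55-72 |
Completion: A=17  B=30  C=24  D=55  E=40  F=72  G=19
Turnaround = completion − arrival: A=17, B=28, C=22, D=51, E=34, F=64, G=10
Total turnaround = 17 + 28 + 22 + 51 + 34 + 64 + 10 = 226

226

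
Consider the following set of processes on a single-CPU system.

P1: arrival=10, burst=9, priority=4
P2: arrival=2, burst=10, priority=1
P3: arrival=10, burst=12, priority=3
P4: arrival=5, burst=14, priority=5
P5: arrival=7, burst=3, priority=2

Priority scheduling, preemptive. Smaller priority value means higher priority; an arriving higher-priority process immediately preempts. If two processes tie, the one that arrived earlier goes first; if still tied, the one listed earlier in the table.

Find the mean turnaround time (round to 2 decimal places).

21.20

Schedule: | idle 0-2 | P2 2-12 | P5 12-15 | P3 15-27 | P1 27-36 | P4 36-50 |
Completion: P1=36  P2=12  P3=27  P4=50  P5=15
Turnaround (C−A): P1=26  P2=10  P3=17  P4=45  P5=8
Turnaround times: P1=26, P2=10, P3=17, P4=45, P5=8
Average turnaround = (26+10+17+45+8) / 5 = 106/5 = 21.20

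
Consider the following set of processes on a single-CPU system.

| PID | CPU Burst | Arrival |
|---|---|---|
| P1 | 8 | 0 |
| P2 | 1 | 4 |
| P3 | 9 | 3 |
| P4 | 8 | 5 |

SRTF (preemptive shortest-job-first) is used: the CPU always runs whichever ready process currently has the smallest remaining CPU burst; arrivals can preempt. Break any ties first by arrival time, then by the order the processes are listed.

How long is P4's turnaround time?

12

Timeline: | P1 0-4 | P2 4-5 | P1 5-9 | P4 9-17 | P3 17-26 |
Completion: P1=9  P2=5  P3=26  P4=17
Turnaround (C−A): P1=9  P2=1  P3=23  P4=12
Turnaround(P4) = completion − arrival = 17 − 5 = 12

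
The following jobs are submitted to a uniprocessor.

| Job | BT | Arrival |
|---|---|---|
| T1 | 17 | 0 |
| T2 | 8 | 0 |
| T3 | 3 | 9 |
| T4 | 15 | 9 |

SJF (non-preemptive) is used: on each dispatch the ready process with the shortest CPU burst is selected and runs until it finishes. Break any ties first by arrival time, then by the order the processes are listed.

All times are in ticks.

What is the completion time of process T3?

Schedule: | T2 0-8 | T1 8-25 | T3 25-28 | T4 28-43 |
Completion: T1=25  T2=8  T3=28  T4=43
Turnaround (C−A): T1=25  T2=8  T3=19  T4=34

28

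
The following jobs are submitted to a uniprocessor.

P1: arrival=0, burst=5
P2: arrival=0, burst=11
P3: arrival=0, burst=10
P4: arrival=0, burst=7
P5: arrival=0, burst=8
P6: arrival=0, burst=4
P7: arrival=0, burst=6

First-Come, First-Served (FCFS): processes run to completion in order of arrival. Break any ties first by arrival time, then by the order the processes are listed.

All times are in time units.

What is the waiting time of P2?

Gantt: | P1 0-5 | P2 5-16 | P3 16-26 | P4 26-33 | P5 33-41 | P6 41-45 | P7 45-51 |
Completion: P1=5  P2=16  P3=26  P4=33  P5=41  P6=45  P7=51
Waiting(P2) = turnaround − burst = 16 − 11 = 5

5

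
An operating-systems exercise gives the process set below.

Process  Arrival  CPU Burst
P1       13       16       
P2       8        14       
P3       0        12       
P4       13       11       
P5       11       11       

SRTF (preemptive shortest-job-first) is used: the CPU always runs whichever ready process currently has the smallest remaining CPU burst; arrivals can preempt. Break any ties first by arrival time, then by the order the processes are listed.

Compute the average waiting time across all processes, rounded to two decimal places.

14.40

Gantt: | P3 0-12 | P5 12-23 | P4 23-34 | P2 34-48 | P1 48-64 |
Completion: P1=64  P2=48  P3=12  P4=34  P5=23
Turnaround (C−A): P1=51  P2=40  P3=12  P4=21  P5=12
Waiting times: P1=35, P2=26, P3=0, P4=10, P5=1
Average waiting = (35+26+0+10+1) / 5 = 72/5 = 14.40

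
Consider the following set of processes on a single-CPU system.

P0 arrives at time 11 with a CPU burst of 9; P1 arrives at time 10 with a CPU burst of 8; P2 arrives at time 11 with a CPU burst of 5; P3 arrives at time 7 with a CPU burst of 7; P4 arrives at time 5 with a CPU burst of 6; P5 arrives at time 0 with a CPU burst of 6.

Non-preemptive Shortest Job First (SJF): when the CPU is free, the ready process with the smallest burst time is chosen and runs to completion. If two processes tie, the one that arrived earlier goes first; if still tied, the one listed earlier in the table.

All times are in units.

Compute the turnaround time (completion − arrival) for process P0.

30

Schedule: | P5 0-6 | P4 6-12 | P2 12-17 | P3 17-24 | P1 24-32 | P0 32-41 |
Completion: P0=41  P1=32  P2=17  P3=24  P4=12  P5=6
Turnaround (C−A): P0=30  P1=22  P2=6  P3=17  P4=7  P5=6
Turnaround(P0) = completion − arrival = 41 − 11 = 30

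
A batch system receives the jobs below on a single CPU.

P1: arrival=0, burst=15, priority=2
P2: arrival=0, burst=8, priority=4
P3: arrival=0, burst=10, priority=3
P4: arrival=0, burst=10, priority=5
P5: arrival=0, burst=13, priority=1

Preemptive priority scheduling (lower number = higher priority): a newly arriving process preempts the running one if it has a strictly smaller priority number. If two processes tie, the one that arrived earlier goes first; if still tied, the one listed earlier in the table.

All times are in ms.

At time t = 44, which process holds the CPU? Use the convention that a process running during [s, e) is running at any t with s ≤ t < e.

Timeline: | P5 0-13 | P1 13-28 | P3 28-38 | P2 38-46 | P4 46-56 |
Completion: P1=28  P2=46  P3=38  P4=56  P5=13

P2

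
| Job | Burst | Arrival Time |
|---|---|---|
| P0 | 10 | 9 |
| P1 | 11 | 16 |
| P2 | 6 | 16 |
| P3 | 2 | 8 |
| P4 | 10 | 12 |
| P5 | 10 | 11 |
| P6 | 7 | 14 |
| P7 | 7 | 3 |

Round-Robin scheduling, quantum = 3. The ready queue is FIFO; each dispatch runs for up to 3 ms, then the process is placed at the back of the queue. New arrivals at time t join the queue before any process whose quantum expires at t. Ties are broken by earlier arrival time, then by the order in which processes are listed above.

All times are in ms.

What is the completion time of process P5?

Timeline: | idle 0-3 | P7 3-9 | P3 9-11 | P0 11-14 | P7 14-15 | P5 15-18 | P4 18-21 | P6 21-24 | P0 24-27 | P1 27-30 | P2 30-33 | P5 33-36 | P4 36-39 | P6 39-42 | P0 42-45 | P1 45-48 | P2 48-51 | P5 51-54 | P4 54-57 | P6 57-58 | P0 58-59 | P1 59-62 | P5 62-63 | P4 63-64 | P1 64-66 |
Completion: P0=59  P1=66  P2=51  P3=11  P4=64  P5=63  P6=58  P7=15
Turnaround (C−A): P0=50  P1=50  P2=35  P3=3  P4=52  P5=52  P6=44  P7=12

63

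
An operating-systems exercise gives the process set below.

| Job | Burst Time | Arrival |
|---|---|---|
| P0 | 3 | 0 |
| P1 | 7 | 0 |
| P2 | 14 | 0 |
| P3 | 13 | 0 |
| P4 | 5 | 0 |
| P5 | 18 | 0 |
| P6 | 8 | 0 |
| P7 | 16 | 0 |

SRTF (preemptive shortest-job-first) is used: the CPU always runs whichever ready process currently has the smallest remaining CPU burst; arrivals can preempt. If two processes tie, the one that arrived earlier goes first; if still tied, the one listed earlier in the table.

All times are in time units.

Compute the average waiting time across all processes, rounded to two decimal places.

Timeline: | P0 0-3 | P4 3-8 | P1 8-15 | P6 15-23 | P3 23-36 | P2 36-50 | P7 50-66 | P5 66-84 |
Completion: P0=3  P1=15  P2=50  P3=36  P4=8  P5=84  P6=23  P7=66
Turnaround (C−A): P0=3  P1=15  P2=50  P3=36  P4=8  P5=84  P6=23  P7=66
Waiting times: P0=0, P1=8, P2=36, P3=23, P4=3, P5=66, P6=15, P7=50
Average waiting = (0+8+36+23+3+66+15+50) / 8 = 201/8 = 25.13

25.13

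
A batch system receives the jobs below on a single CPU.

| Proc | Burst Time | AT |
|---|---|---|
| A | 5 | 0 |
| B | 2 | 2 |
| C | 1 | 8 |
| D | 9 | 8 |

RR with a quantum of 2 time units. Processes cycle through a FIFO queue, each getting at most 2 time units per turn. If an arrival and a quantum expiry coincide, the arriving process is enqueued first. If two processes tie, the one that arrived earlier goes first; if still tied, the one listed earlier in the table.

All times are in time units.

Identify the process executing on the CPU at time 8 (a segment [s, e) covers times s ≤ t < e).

Gantt: | A 0-2 | B 2-4 | A 4-7 | idle 7-8 | C 8-9 | D 9-18 |
Completion: A=7  B=4  C=9  D=18

C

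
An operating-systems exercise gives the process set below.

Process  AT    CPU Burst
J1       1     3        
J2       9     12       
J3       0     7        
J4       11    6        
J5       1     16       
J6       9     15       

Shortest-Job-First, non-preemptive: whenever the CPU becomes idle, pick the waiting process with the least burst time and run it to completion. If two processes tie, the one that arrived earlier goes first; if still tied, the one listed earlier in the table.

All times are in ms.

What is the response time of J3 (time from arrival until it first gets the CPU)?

Timeline: | J3 0-7 | J1 7-10 | J2 10-22 | J4 22-28 | J6 28-43 | J5 43-59 |
Completion: J1=10  J2=22  J3=7  J4=28  J5=59  J6=43
Turnaround (C−A): J1=9  J2=13  J3=7  J4=17  J5=58  J6=34
Response(J3) = first start − arrival = 0 − 0 = 0

0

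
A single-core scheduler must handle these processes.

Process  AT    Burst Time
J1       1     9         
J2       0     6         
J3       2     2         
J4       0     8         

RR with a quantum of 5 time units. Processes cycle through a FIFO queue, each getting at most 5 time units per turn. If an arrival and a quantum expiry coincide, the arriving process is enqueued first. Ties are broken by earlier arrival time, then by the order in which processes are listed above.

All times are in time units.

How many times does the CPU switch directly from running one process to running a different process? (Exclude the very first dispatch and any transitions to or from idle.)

6

Timeline: | J2 0-5 | J4 5-10 | J1 10-15 | J3 15-17 | J2 17-18 | J4 18-21 | J1 21-25 |
Completion: J1=25  J2=18  J3=17  J4=21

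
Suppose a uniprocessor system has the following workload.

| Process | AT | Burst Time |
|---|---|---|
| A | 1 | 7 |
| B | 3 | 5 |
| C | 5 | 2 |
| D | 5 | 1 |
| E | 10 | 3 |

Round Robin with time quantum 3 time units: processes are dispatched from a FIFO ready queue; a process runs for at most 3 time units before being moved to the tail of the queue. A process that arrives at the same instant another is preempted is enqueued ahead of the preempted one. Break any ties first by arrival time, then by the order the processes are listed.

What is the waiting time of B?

Schedule: | idle 0-1 | A 1-4 | B 4-7 | A 7-10 | C 10-12 | D 12-13 | B 13-15 | E 15-18 | A 18-19 |
Completion: A=19  B=15  C=12  D=13  E=18
Turnaround (C−A): A=18  B=12  C=7  D=8  E=8
Waiting(B) = turnaround − burst = 12 − 5 = 7

7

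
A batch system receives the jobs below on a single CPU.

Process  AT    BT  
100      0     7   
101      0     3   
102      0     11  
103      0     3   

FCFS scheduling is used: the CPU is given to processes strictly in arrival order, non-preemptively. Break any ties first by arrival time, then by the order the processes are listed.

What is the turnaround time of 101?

10

Schedule: | 100 0-7 | 101 7-10 | 102 10-21 | 103 21-24 |
Completion: 100=7  101=10  102=21  103=24
Turnaround(101) = completion − arrival = 10 − 0 = 10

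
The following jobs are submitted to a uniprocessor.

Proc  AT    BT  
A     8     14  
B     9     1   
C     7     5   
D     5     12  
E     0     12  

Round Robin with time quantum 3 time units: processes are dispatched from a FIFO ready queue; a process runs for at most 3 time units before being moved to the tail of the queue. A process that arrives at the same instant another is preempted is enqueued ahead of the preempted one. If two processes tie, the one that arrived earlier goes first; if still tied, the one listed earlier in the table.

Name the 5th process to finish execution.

A

Gantt: | E 0-6 | D 6-9 | E 9-12 | C 12-15 | A 15-18 | B 18-19 | D 19-22 | E 22-25 | C 25-27 | A 27-30 | D 30-33 | A 33-36 | D 36-39 | A 39-44 |
Completion: A=44  B=19  C=27  D=39  E=25
Turnaround (C−A): A=36  B=10  C=20  D=34  E=25
Finish order: B → E → C → D → A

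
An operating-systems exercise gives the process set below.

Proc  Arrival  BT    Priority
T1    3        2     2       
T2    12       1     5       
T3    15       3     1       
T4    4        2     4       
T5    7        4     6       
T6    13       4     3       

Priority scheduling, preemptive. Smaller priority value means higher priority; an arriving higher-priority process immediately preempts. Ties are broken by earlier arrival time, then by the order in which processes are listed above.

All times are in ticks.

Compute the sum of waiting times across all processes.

Timeline: | idle 0-3 | T1 3-5 | T4 5-7 | T5 7-11 | idle 11-12 | T2 12-13 | T6 13-15 | T3 15-18 | T6 18-20 |
Completion: T1=5  T2=13  T3=18  T4=7  T5=11  T6=20
Turnaround (C−A): T1=2  T2=1  T3=3  T4=3  T5=4  T6=7
Waiting = turnaround − burst: T1=0, T2=0, T3=0, T4=1, T5=0, T6=3
Total waiting = 0 + 0 + 0 + 1 + 0 + 3 = 4

4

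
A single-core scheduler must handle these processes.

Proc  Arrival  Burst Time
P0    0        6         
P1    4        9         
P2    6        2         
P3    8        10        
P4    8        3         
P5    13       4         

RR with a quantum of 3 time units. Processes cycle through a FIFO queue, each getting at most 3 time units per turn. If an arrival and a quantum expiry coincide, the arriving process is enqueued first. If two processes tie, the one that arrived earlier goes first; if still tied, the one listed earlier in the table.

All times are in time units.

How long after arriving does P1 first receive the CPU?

Gantt: | P0 0-6 | P1 6-9 | P2 9-11 | P3 11-14 | P4 14-17 | P1 17-20 | P5 20-23 | P3 23-26 | P1 26-29 | P5 29-30 | P3 30-34 |
Completion: P0=6  P1=29  P2=11  P3=34  P4=17  P5=30
Response(P1) = first start − arrival = 6 − 4 = 2

2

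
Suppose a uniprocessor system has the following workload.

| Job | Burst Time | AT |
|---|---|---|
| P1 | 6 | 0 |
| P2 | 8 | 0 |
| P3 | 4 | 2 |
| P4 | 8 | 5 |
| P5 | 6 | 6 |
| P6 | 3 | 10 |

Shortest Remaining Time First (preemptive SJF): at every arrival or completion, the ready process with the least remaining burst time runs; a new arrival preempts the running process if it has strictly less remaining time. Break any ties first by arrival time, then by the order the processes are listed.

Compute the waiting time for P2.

Timeline: | P1 0-6 | P3 6-10 | P6 10-13 | P5 13-19 | P2 19-27 | P4 27-35 |
Completion: P1=6  P2=27  P3=10  P4=35  P5=19  P6=13
Turnaround (C−A): P1=6  P2=27  P3=8  P4=30  P5=13  P6=3
Waiting(P2) = turnaround − burst = 27 − 8 = 19

19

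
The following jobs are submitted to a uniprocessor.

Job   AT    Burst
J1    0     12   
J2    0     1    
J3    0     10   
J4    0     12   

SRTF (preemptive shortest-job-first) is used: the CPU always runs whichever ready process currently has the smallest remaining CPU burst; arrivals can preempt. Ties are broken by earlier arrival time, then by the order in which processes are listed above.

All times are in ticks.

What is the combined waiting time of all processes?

35

Schedule: | J2 0-1 | J3 1-11 | J1 11-23 | J4 23-35 |
Completion: J1=23  J2=1  J3=11  J4=35
Turnaround (C−A): J1=23  J2=1  J3=11  J4=35
Waiting = turnaround − burst: J1=11, J2=0, J3=1, J4=23
Total waiting = 11 + 0 + 1 + 23 = 35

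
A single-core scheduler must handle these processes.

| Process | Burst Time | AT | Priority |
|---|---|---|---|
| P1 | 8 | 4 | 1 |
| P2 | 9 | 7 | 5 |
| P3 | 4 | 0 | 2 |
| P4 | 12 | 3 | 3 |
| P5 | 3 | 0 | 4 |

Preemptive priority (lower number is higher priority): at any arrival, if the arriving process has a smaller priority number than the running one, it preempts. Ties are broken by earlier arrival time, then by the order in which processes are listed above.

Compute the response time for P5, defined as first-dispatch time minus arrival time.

Schedule: | P3 0-4 | P1 4-12 | P4 12-24 | P5 24-27 | P2 27-36 |
Completion: P1=12  P2=36  P3=4  P4=24  P5=27
Response(P5) = first start − arrival = 24 − 0 = 24

24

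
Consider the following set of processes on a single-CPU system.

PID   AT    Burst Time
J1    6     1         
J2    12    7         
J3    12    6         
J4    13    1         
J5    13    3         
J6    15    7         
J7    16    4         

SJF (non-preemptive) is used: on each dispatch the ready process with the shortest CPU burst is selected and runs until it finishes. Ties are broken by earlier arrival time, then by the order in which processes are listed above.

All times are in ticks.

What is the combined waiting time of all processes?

49

Gantt: | idle 0-6 | J1 6-7 | idle 7-12 | J3 12-18 | J4 18-19 | J5 19-22 | J7 22-26 | J2 26-33 | J6 33-40 |
Completion: J1=7  J2=33  J3=18  J4=19  J5=22  J6=40  J7=26
Turnaround (C−A): J1=1  J2=21  J3=6  J4=6  J5=9  J6=25  J7=10
Waiting = turnaround − burst: J1=0, J2=14, J3=0, J4=5, J5=6, J6=18, J7=6
Total waiting = 0 + 14 + 0 + 5 + 6 + 18 + 6 = 49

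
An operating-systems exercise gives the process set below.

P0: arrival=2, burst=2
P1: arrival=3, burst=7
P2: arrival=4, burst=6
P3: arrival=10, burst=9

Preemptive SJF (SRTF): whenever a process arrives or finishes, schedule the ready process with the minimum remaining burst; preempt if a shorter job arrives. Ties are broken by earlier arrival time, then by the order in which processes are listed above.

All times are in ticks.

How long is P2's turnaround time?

6

Gantt: | idle 0-2 | P0 2-4 | P2 4-10 | P1 10-17 | P3 17-26 |
Completion: P0=4  P1=17  P2=10  P3=26
Turnaround(P2) = completion − arrival = 10 − 4 = 6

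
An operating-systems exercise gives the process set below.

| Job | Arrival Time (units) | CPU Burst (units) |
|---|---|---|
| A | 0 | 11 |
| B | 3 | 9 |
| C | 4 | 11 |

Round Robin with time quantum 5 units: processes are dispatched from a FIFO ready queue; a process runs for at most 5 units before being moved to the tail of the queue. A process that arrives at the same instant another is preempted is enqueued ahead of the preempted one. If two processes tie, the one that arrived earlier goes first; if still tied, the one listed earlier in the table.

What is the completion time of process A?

Gantt: | A 0-5 | B 5-10 | C 10-15 | A 15-20 | B 20-24 | C 24-29 | A 29-30 | C 30-31 |
Completion: A=30  B=24  C=31
Turnaround (C−A): A=30  B=21  C=27

30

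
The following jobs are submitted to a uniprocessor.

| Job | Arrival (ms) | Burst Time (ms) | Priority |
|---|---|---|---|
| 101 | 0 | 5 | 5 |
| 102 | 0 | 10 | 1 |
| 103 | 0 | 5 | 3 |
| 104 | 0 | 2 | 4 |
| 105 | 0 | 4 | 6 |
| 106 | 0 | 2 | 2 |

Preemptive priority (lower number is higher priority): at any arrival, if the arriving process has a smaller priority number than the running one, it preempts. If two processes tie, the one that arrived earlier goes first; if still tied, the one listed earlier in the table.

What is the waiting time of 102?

0

Schedule: | 102 0-10 | 106 10-12 | 103 12-17 | 104 17-19 | 101 19-24 | 105 24-28 |
Completion: 101=24  102=10  103=17  104=19  105=28  106=12
Waiting(102) = turnaround − burst = 10 − 10 = 0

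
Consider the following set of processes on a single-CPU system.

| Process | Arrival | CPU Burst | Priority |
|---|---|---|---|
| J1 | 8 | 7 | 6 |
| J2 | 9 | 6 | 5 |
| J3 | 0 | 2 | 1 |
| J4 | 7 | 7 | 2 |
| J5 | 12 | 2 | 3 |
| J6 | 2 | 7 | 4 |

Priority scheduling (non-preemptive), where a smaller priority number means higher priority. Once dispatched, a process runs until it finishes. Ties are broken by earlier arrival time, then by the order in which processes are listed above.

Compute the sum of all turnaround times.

Timeline: | J3 0-2 | J6 2-9 | J4 9-16 | J5 16-18 | J2 18-24 | J1 24-31 |
Completion: J1=31  J2=24  J3=2  J4=16  J5=18  J6=9
Turnaround = completion − arrival: J1=23, J2=15, J3=2, J4=9, J5=6, J6=7
Total turnaround = 23 + 15 + 2 + 9 + 6 + 7 = 62

62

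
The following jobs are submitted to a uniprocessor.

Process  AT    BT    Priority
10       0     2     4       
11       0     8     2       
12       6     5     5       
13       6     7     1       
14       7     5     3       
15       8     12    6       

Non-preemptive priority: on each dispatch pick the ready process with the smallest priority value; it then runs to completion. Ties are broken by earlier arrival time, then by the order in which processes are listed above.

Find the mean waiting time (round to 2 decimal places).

10.83

Gantt: | 11 0-8 | 13 8-15 | 14 15-20 | 10 20-22 | 12 22-27 | 15 27-39 |
Completion: 10=22  11=8  12=27  13=15  14=20  15=39
Turnaround (C−A): 10=22  11=8  12=21  13=9  14=13  15=31
Waiting times: 10=20, 11=0, 12=16, 13=2, 14=8, 15=19
Average waiting = (20+0+16+2+8+19) / 6 = 65/6 = 10.83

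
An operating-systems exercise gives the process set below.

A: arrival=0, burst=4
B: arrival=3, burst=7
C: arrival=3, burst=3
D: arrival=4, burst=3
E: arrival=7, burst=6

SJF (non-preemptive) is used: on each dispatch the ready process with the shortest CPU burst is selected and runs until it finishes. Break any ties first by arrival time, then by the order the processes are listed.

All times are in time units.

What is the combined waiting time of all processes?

Gantt: | A 0-4 | C 4-7 | D 7-10 | E 10-16 | B 16-23 |
Completion: A=4  B=23  C=7  D=10  E=16
Waiting = turnaround − burst: A=0, B=13, C=1, D=3, E=3
Total waiting = 0 + 13 + 1 + 3 + 3 = 20

20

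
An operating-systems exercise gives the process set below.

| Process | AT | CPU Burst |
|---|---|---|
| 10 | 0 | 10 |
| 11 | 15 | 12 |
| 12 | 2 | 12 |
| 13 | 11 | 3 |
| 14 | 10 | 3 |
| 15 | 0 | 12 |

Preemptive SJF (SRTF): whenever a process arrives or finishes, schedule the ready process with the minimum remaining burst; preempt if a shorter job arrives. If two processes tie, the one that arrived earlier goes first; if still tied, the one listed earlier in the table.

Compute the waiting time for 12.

Timeline: | 10 0-10 | 14 10-13 | 13 13-16 | 15 16-28 | 12 28-40 | 11 40-52 |
Completion: 10=10  11=52  12=40  13=16  14=13  15=28
Turnaround (C−A): 10=10  11=37  12=38  13=5  14=3  15=28
Waiting(12) = turnaround − burst = 38 − 12 = 26

26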